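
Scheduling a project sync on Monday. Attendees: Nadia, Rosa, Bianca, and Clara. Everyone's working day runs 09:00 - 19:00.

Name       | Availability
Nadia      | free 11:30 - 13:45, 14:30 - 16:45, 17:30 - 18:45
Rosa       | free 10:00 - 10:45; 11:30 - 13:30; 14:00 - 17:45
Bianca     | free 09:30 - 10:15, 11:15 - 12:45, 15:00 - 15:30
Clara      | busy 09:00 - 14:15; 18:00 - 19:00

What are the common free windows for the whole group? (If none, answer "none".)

15:00-15:30

Nadia free: 11:30-13:45, 14:30-16:45, 17:30-18:45.
Rosa free: 10:00-10:45, 11:30-13:30, 14:00-17:45.
Bianca free: 09:30-10:15, 11:15-12:45, 15:00-15:30.
Clara free: 14:15-18:00 (invert busy blocks within the working day).
Nadia ∩ Rosa: 11:30-13:30, 14:30-16:45, 17:30-17:45.
Nadia ∩ Rosa ∩ Bianca: 11:30-12:45, 15:00-15:30.
Nadia ∩ Rosa ∩ Bianca ∩ Clara: 15:00-15:30.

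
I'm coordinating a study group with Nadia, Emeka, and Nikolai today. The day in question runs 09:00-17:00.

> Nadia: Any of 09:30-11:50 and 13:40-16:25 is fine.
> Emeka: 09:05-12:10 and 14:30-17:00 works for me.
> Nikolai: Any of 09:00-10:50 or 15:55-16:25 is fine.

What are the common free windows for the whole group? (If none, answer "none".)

Nadia ∩ Emeka: 09:30-11:50, 14:30-16:25.
Nadia ∩ Emeka ∩ Nikolai: 09:30-10:50, 15:55-16:25.
So the common availability across everyone is 09:30-10:50, 15:55-16:25.

09:30-10:50, 15:55-16:25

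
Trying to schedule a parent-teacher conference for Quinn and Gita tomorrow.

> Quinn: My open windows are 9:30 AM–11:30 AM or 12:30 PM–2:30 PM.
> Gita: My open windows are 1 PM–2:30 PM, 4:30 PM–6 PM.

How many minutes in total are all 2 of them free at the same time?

Quinn ∩ Gita: 13:00-14:30.
Those are the intersection windows.
That's a single block of 90 minutes.

90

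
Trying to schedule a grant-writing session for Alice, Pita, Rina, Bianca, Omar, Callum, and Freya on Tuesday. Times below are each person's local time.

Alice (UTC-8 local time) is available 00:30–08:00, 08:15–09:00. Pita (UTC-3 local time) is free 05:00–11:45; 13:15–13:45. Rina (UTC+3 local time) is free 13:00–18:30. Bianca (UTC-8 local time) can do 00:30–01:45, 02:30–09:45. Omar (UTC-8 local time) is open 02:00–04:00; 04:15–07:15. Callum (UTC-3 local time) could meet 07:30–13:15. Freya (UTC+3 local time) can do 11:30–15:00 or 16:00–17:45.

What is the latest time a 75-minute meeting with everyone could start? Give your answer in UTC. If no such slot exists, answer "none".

Alice in UTC: 08:30-16:00, 16:15-17:00 (add 8h to convert from UTC-8).
Pita in UTC: 08:00-14:45, 16:15-16:45 (add 3h to convert from UTC-3).
Rina in UTC: 10:00-15:30 (subtract 3h to convert from UTC+3).
Bianca in UTC: 08:30-09:45, 10:30-17:45 (add 8h to convert from UTC-8).
Omar in UTC: 10:00-12:00, 12:15-15:15 (add 8h to convert from UTC-8).
Callum in UTC: 10:30-16:15 (add 3h to convert from UTC-3).
Freya in UTC: 08:30-12:00, 13:00-14:45 (subtract 3h to convert from UTC+3).
Alice ∩ Pita: 08:30-14:45, 16:15-16:45.
Alice ∩ Pita ∩ Rina: 10:00-14:45.
Alice ∩ Pita ∩ Rina ∩ Bianca: 10:30-14:45.
Alice ∩ Pita ∩ Rina ∩ Bianca ∩ Omar: 10:30-12:00, 12:15-14:45.
Alice ∩ Pita ∩ Rina ∩ Bianca ∩ Omar ∩ Callum: 10:30-12:00, 12:15-14:45.
Alice ∩ Pita ∩ Rina ∩ Bianca ∩ Omar ∩ Callum ∩ Freya: 10:30-12:00, 13:00-14:45.
Those are the intersection windows.
The last common window of at least 75 minutes is 13:00-14:45; a 75-minute meeting can start as late as 13:30 and still end by 14:45.

13:30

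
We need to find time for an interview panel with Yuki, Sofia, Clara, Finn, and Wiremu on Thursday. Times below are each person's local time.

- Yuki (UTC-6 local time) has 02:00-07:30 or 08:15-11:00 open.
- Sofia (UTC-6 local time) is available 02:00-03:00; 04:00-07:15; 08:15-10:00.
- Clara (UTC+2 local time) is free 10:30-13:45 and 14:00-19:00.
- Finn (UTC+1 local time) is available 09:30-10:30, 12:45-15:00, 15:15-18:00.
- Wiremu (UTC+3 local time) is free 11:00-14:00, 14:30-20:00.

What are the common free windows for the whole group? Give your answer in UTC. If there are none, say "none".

08:30-09:00, 12:00-13:15, 14:15-16:00

Yuki in UTC: 08:00-13:30, 14:15-17:00 (add 6h to convert from UTC-6).
Sofia in UTC: 08:00-09:00, 10:00-13:15, 14:15-16:00 (add 6h to convert from UTC-6).
Clara in UTC: 08:30-11:45, 12:00-17:00 (subtract 2h to convert from UTC+2).
Finn in UTC: 08:30-09:30, 11:45-14:00, 14:15-17:00 (subtract 1h to convert from UTC+1).
Wiremu in UTC: 08:00-11:00, 11:30-17:00 (subtract 3h to convert from UTC+3).
Yuki ∩ Sofia: 08:00-09:00, 10:00-13:15, 14:15-16:00.
Yuki ∩ Sofia ∩ Clara: 08:30-09:00, 10:00-11:45, 12:00-13:15, 14:15-16:00.
Yuki ∩ Sofia ∩ Clara ∩ Finn: 08:30-09:00, 12:00-13:15, 14:15-16:00.
Yuki ∩ Sofia ∩ Clara ∩ Finn ∩ Wiremu: 08:30-09:00, 12:00-13:15, 14:15-16:00.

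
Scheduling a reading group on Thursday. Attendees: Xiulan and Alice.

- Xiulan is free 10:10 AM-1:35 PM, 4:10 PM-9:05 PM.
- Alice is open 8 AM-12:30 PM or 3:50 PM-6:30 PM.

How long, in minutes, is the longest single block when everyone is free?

Xiulan ∩ Alice: 10:10-12:30, 16:10-18:30.
The longest is 10:10-12:30 at 140 minutes.

140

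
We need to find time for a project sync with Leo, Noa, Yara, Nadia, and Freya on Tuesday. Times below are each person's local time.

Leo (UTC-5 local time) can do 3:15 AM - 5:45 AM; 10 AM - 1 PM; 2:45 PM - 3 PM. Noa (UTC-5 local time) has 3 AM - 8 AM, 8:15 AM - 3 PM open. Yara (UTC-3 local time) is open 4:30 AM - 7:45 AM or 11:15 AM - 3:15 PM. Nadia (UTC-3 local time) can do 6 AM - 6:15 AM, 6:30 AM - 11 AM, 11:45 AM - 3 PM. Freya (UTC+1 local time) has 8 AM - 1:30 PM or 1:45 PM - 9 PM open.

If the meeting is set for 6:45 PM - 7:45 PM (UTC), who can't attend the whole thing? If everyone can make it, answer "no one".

Leo in UTC: 08:15-10:45, 15:00-18:00, 19:45-20:00 (add 5h to convert from UTC-5).
Noa in UTC: 08:00-13:00, 13:15-20:00 (add 5h to convert from UTC-5).
Yara in UTC: 07:30-10:45, 14:15-18:15 (add 3h to convert from UTC-3).
Nadia in UTC: 09:00-09:15, 09:30-14:00, 14:45-18:00 (add 3h to convert from UTC-3).
Freya in UTC: 07:00-12:30, 12:45-20:00 (subtract 1h to convert from UTC+1).
Leo: not fully free for 18:45-19:45. Noa: free for 18:45-19:45. Yara: not fully free for 18:45-19:45. Nadia: not fully free for 18:45-19:45. Freya: free for 18:45-19:45.

Leo, Nadia, Yara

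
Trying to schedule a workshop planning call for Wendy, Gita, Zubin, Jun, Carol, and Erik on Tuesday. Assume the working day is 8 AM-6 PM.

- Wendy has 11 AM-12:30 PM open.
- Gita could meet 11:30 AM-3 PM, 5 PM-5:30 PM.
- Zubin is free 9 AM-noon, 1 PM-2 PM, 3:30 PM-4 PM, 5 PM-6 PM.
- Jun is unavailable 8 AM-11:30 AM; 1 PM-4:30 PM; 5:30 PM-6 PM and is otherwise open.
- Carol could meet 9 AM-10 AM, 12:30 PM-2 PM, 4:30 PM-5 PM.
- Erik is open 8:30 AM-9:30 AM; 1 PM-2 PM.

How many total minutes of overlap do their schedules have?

Wendy free: 11:00-12:30.
Gita free: 11:30-15:00, 17:00-17:30.
Zubin free: 09:00-12:00, 13:00-14:00, 15:30-16:00, 17:00-18:00.
Jun free: 11:30-13:00, 16:30-17:30 (invert busy blocks within the working day).
Carol free: 09:00-10:00, 12:30-14:00, 16:30-17:00.
Erik free: 08:30-09:30, 13:00-14:00.
Wendy ∩ Gita: 11:30-12:30.
Wendy ∩ Gita ∩ Zubin: 11:30-12:00.
Wendy ∩ Gita ∩ Zubin ∩ Jun: 11:30-12:00.
Wendy ∩ Gita ∩ Zubin ∩ Jun ∩ Carol: ∅.
Wendy ∩ Gita ∩ Zubin ∩ Jun ∩ Carol ∩ Erik: ∅.
There is no time when everyone is free.
There is no common window, so the total is 0 minutes.

0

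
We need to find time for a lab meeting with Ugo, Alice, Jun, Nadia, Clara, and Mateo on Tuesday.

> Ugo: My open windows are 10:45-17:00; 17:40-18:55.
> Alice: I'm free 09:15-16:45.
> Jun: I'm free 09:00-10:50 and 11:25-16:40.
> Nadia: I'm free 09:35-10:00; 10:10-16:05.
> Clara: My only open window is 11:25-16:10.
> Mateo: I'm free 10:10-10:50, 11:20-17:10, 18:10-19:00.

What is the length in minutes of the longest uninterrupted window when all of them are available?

Ugo ∩ Alice: 10:45-16:45.
Ugo ∩ Alice ∩ Jun: 10:45-10:50, 11:25-16:40.
Ugo ∩ Alice ∩ Jun ∩ Nadia: 10:45-10:50, 11:25-16:05.
Ugo ∩ Alice ∩ Jun ∩ Nadia ∩ Clara: 11:25-16:05.
Ugo ∩ Alice ∩ Jun ∩ Nadia ∩ Clara ∩ Mateo: 11:25-16:05.
So the common availability across everyone is 11:25-16:05.
The longest is 11:25-16:05 at 280 minutes.

280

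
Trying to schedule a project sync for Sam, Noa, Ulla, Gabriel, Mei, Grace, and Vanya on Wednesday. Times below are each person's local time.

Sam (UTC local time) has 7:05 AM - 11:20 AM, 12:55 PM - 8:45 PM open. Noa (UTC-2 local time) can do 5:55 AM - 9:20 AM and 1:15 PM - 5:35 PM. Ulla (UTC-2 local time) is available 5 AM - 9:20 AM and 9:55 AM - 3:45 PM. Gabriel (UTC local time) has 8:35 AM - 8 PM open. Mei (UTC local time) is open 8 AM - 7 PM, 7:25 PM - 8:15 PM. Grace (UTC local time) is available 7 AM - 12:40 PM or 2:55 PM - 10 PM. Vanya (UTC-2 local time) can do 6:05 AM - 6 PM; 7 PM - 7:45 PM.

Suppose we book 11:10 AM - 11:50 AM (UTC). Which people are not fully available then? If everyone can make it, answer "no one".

Noa, Sam, Ulla

Sam in UTC: 07:05-11:20, 12:55-20:45.
Noa in UTC: 07:55-11:20, 15:15-19:35 (add 2h to convert from UTC-2).
Ulla in UTC: 07:00-11:20, 11:55-17:45 (add 2h to convert from UTC-2).
Gabriel in UTC: 08:35-20:00.
Mei in UTC: 08:00-19:00, 19:25-20:15.
Grace in UTC: 07:00-12:40, 14:55-22:00.
Vanya in UTC: 08:05-20:00, 21:00-21:45 (add 2h to convert from UTC-2).
Sam: not fully free for 11:10-11:50. Noa: not fully free for 11:10-11:50. Ulla: not fully free for 11:10-11:50. Gabriel: free for 11:10-11:50. Mei: free for 11:10-11:50. Grace: free for 11:10-11:50. Vanya: free for 11:10-11:50.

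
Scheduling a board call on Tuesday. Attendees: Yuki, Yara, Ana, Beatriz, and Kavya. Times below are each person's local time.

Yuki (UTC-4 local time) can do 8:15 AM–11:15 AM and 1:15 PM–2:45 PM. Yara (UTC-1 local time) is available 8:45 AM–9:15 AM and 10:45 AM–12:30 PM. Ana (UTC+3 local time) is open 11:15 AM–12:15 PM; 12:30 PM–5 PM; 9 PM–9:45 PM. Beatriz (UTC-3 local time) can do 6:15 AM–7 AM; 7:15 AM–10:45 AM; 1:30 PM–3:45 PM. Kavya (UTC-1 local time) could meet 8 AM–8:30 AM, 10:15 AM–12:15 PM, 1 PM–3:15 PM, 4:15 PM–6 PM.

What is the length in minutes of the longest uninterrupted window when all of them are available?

Yuki in UTC: 12:15-15:15, 17:15-18:45 (add 4h to convert from UTC-4).
Yara in UTC: 09:45-10:15, 11:45-13:30 (add 1h to convert from UTC-1).
Ana in UTC: 08:15-09:15, 09:30-14:00, 18:00-18:45 (subtract 3h to convert from UTC+3).
Beatriz in UTC: 09:15-10:00, 10:15-13:45, 16:30-18:45 (add 3h to convert from UTC-3).
Kavya in UTC: 09:00-09:30, 11:15-13:15, 14:00-16:15, 17:15-19:00 (add 1h to convert from UTC-1).
Yuki ∩ Yara: 12:15-13:30.
Yuki ∩ Yara ∩ Ana: 12:15-13:30.
Yuki ∩ Yara ∩ Ana ∩ Beatriz: 12:15-13:30.
Yuki ∩ Yara ∩ Ana ∩ Beatriz ∩ Kavya: 12:15-13:15.
So the common availability across everyone is 12:15-13:15.
The longest is 12:15-13:15 at 60 minutes.

60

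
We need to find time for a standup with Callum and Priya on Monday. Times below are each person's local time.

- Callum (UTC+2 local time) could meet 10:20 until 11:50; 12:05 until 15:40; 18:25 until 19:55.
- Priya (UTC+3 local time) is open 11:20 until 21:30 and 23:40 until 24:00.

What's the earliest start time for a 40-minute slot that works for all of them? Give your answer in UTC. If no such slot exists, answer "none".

08:20

Callum in UTC: 08:20-09:50, 10:05-13:40, 16:25-17:55 (subtract 2h to convert from UTC+2).
Priya in UTC: 08:20-18:30, 20:40-21:00 (subtract 3h to convert from UTC+3).
Callum ∩ Priya: 08:20-09:50, 10:05-13:40, 16:25-17:55.
The first common window of at least 40 minutes is 08:20-09:50, so the earliest start is 08:20.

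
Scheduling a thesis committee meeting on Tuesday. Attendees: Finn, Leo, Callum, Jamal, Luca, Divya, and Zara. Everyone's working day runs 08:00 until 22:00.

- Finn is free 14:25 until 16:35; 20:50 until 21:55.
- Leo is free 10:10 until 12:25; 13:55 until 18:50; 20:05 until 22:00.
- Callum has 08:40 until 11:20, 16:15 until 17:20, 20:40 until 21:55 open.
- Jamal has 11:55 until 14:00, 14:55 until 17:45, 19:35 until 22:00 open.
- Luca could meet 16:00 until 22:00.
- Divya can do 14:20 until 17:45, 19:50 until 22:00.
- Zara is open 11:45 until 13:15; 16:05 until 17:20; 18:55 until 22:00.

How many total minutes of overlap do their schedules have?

Finn ∩ Leo: 14:25-16:35, 20:50-21:55.
Finn ∩ Leo ∩ Callum: 16:15-16:35, 20:50-21:55.
Finn ∩ Leo ∩ Callum ∩ Jamal: 16:15-16:35, 20:50-21:55.
Finn ∩ Leo ∩ Callum ∩ Jamal ∩ Luca: 16:15-16:35, 20:50-21:55.
Finn ∩ Leo ∩ Callum ∩ Jamal ∩ Luca ∩ Divya: 16:15-16:35, 20:50-21:55.
Finn ∩ Leo ∩ Callum ∩ Jamal ∩ Luca ∩ Divya ∩ Zara: 16:15-16:35, 20:50-21:55.
Summing the common windows: 20 + 65 = 85 minutes.

85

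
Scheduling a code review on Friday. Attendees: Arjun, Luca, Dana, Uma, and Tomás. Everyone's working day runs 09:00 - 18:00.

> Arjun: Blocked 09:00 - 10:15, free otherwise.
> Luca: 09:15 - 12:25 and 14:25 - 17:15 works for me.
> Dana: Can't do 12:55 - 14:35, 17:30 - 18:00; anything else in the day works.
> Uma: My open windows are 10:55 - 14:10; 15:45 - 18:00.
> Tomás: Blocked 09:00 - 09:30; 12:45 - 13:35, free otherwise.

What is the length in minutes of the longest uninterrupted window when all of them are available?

Arjun free: 10:15-18:00 (invert busy blocks within the working day).
Luca free: 09:15-12:25, 14:25-17:15.
Dana free: 09:00-12:55, 14:35-17:30 (invert busy blocks within the working day).
Uma free: 10:55-14:10, 15:45-18:00.
Tomás free: 09:30-12:45, 13:35-18:00 (invert busy blocks within the working day).
Arjun ∩ Luca: 10:15-12:25, 14:25-17:15.
Arjun ∩ Luca ∩ Dana: 10:15-12:25, 14:35-17:15.
Arjun ∩ Luca ∩ Dana ∩ Uma: 10:55-12:25, 15:45-17:15.
Arjun ∩ Luca ∩ Dana ∩ Uma ∩ Tomás: 10:55-12:25, 15:45-17:15.
Those are the intersection windows.
The longest is 10:55-12:25 at 90 minutes.

90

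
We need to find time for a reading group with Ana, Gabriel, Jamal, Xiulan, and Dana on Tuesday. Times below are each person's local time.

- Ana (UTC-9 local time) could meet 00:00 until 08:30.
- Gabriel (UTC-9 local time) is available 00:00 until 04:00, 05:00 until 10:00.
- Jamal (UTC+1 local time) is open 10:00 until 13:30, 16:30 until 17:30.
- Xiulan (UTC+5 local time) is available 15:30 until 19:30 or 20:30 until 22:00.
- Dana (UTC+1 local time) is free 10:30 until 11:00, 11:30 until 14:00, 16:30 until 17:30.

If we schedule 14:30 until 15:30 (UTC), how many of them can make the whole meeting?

2

Ana in UTC: 09:00-17:30 (add 9h to convert from UTC-9).
Gabriel in UTC: 09:00-13:00, 14:00-19:00 (add 9h to convert from UTC-9).
Jamal in UTC: 09:00-12:30, 15:30-16:30 (subtract 1h to convert from UTC+1).
Xiulan in UTC: 10:30-14:30, 15:30-17:00 (subtract 5h to convert from UTC+5).
Dana in UTC: 09:30-10:00, 10:30-13:00, 15:30-16:30 (subtract 1h to convert from UTC+1).
Ana and Gabriel can make the full 14:30-15:30 slot — that's 2.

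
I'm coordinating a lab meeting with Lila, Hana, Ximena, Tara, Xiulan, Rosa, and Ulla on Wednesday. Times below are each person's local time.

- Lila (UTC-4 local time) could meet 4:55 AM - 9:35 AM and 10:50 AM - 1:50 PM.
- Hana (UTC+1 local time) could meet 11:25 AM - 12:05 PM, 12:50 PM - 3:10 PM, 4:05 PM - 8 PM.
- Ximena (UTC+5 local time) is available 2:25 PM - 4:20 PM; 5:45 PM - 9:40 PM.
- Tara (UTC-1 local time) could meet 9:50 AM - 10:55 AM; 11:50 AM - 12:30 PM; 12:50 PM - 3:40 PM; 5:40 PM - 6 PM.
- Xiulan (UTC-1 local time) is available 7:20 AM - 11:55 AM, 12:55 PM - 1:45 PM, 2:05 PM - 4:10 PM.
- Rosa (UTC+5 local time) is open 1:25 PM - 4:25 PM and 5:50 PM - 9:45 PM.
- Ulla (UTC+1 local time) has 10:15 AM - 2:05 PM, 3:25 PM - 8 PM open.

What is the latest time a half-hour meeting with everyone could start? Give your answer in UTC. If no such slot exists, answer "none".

Lila in UTC: 08:55-13:35, 14:50-17:50 (add 4h to convert from UTC-4).
Hana in UTC: 10:25-11:05, 11:50-14:10, 15:05-19:00 (subtract 1h to convert from UTC+1).
Ximena in UTC: 09:25-11:20, 12:45-16:40 (subtract 5h to convert from UTC+5).
Tara in UTC: 10:50-11:55, 12:50-13:30, 13:50-16:40, 18:40-19:00 (add 1h to convert from UTC-1).
Xiulan in UTC: 08:20-12:55, 13:55-14:45, 15:05-17:10 (add 1h to convert from UTC-1).
Rosa in UTC: 08:25-11:25, 12:50-16:45 (subtract 5h to convert from UTC+5).
Ulla in UTC: 09:15-13:05, 14:25-19:00 (subtract 1h to convert from UTC+1).
Lila ∩ Hana: 10:25-11:05, 11:50-13:35, 15:05-17:50.
Lila ∩ Hana ∩ Ximena: 10:25-11:05, 12:45-13:35, 15:05-16:40.
Lila ∩ Hana ∩ Ximena ∩ Tara: 10:50-11:05, 12:50-13:30, 15:05-16:40.
Lila ∩ Hana ∩ Ximena ∩ Tara ∩ Xiulan: 10:50-11:05, 12:50-12:55, 15:05-16:40.
Lila ∩ Hana ∩ Ximena ∩ Tara ∩ Xiulan ∩ Rosa: 10:50-11:05, 12:50-12:55, 15:05-16:40.
Lila ∩ Hana ∩ Ximena ∩ Tara ∩ Xiulan ∩ Rosa ∩ Ulla: 10:50-11:05, 12:50-12:55, 15:05-16:40.
So the common availability across everyone is 10:50-11:05, 12:50-12:55, 15:05-16:40.
The last common window of at least 30 minutes is 15:05-16:40; a 30-minute meeting can start as late as 16:10 and still end by 16:40.

16:10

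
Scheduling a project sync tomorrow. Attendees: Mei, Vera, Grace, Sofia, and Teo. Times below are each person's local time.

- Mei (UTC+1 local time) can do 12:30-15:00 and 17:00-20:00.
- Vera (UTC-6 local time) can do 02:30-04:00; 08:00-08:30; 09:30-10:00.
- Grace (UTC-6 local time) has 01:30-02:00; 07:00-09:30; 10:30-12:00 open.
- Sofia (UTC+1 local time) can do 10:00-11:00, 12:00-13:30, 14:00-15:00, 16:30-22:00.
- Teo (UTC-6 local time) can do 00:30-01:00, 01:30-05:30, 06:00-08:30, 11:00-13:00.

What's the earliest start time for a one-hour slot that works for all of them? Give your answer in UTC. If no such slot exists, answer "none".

Mei in UTC: 11:30-14:00, 16:00-19:00 (subtract 1h to convert from UTC+1).
Vera in UTC: 08:30-10:00, 14:00-14:30, 15:30-16:00 (add 6h to convert from UTC-6).
Grace in UTC: 07:30-08:00, 13:00-15:30, 16:30-18:00 (add 6h to convert from UTC-6).
Sofia in UTC: 09:00-10:00, 11:00-12:30, 13:00-14:00, 15:30-21:00 (subtract 1h to convert from UTC+1).
Teo in UTC: 06:30-07:00, 07:30-11:30, 12:00-14:30, 17:00-19:00 (add 6h to convert from UTC-6).
Mei ∩ Vera: ∅.
Mei ∩ Vera ∩ Grace: ∅.
Mei ∩ Vera ∩ Grace ∩ Sofia: ∅.
Mei ∩ Vera ∩ Grace ∩ Sofia ∩ Teo: ∅.
There is no time when everyone is free.
No common window is at least 60 minutes long.

none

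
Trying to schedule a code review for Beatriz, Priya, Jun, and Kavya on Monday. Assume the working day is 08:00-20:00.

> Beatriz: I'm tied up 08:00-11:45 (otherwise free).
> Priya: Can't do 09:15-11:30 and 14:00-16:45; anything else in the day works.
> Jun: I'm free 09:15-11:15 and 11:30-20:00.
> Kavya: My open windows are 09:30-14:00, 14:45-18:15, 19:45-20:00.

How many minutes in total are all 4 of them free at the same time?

240

Beatriz free: 11:45-20:00 (invert busy blocks within the working day).
Priya free: 08:00-09:15, 11:30-14:00, 16:45-20:00 (invert busy blocks within the working day).
Jun free: 09:15-11:15, 11:30-20:00.
Kavya free: 09:30-14:00, 14:45-18:15, 19:45-20:00.
Beatriz ∩ Priya: 11:45-14:00, 16:45-20:00.
Beatriz ∩ Priya ∩ Jun: 11:45-14:00, 16:45-20:00.
Beatriz ∩ Priya ∩ Jun ∩ Kavya: 11:45-14:00, 16:45-18:15, 19:45-20:00.
So the common availability across everyone is 11:45-14:00, 16:45-18:15, 19:45-20:00.
Summing the common windows: 135 + 90 + 15 = 240 minutes.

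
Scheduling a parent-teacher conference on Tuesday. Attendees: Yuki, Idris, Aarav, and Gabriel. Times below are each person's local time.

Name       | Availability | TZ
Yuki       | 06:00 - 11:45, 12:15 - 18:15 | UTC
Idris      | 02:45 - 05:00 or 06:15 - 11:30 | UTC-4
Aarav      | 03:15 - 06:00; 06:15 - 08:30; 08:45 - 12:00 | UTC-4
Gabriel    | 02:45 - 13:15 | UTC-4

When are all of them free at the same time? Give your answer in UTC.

07:15-09:00, 10:15-11:45, 12:15-12:30, 12:45-15:30

Yuki in UTC: 06:00-11:45, 12:15-18:15.
Idris in UTC: 06:45-09:00, 10:15-15:30 (add 4h to convert from UTC-4).
Aarav in UTC: 07:15-10:00, 10:15-12:30, 12:45-16:00 (add 4h to convert from UTC-4).
Gabriel in UTC: 06:45-17:15 (add 4h to convert from UTC-4).
Yuki ∩ Idris: 06:45-09:00, 10:15-11:45, 12:15-15:30.
Yuki ∩ Idris ∩ Aarav: 07:15-09:00, 10:15-11:45, 12:15-12:30, 12:45-15:30.
Yuki ∩ Idris ∩ Aarav ∩ Gabriel: 07:15-09:00, 10:15-11:45, 12:15-12:30, 12:45-15:30.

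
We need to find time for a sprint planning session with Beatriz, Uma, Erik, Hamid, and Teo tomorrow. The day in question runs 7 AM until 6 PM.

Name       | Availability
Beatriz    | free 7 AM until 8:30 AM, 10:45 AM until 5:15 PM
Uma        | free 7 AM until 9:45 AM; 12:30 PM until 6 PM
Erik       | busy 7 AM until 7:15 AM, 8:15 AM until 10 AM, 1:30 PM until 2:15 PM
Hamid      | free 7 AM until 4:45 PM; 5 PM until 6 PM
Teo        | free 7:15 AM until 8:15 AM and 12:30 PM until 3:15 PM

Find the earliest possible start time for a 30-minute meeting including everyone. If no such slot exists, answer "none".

Beatriz free: 07:00-08:30, 10:45-17:15.
Uma free: 07:00-09:45, 12:30-18:00.
Erik free: 07:15-08:15, 10:00-13:30, 14:15-18:00 (invert busy blocks within the working day).
Hamid free: 07:00-16:45, 17:00-18:00.
Teo free: 07:15-08:15, 12:30-15:15.
Beatriz ∩ Uma: 07:00-08:30, 12:30-17:15.
Beatriz ∩ Uma ∩ Erik: 07:15-08:15, 12:30-13:30, 14:15-17:15.
Beatriz ∩ Uma ∩ Erik ∩ Hamid: 07:15-08:15, 12:30-13:30, 14:15-16:45, 17:00-17:15.
Beatriz ∩ Uma ∩ Erik ∩ Hamid ∩ Teo: 07:15-08:15, 12:30-13:30, 14:15-15:15.
So the common availability across everyone is 07:15-08:15, 12:30-13:30, 14:15-15:15.
The first common window of at least 30 minutes is 07:15-08:15, so the earliest start is 07:15.

07:15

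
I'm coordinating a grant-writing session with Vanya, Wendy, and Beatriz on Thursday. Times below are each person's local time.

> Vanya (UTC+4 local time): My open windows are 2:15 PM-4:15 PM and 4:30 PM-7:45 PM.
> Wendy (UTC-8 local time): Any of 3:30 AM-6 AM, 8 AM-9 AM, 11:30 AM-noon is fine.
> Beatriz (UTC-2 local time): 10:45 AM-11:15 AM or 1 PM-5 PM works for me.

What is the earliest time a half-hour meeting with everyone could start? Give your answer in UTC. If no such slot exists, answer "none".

Vanya in UTC: 10:15-12:15, 12:30-15:45 (subtract 4h to convert from UTC+4).
Wendy in UTC: 11:30-14:00, 16:00-17:00, 19:30-20:00 (add 8h to convert from UTC-8).
Beatriz in UTC: 12:45-13:15, 15:00-19:00 (add 2h to convert from UTC-2).
Vanya ∩ Wendy: 11:30-12:15, 12:30-14:00.
Vanya ∩ Wendy ∩ Beatriz: 12:45-13:15.
Those are the intersection windows.
The first common window of at least 30 minutes is 12:45-13:15, so the earliest start is 12:45.

12:45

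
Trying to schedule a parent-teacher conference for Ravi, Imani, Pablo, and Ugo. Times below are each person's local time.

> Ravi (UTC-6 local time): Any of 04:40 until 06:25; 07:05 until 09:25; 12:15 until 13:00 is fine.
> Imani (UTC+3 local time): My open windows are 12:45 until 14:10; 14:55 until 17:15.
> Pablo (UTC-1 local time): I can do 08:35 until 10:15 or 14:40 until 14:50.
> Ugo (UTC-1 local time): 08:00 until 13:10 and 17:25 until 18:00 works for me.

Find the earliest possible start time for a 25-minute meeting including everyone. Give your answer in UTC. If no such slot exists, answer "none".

Ravi in UTC: 10:40-12:25, 13:05-15:25, 18:15-19:00 (add 6h to convert from UTC-6).
Imani in UTC: 09:45-11:10, 11:55-14:15 (subtract 3h to convert from UTC+3).
Pablo in UTC: 09:35-11:15, 15:40-15:50 (add 1h to convert from UTC-1).
Ugo in UTC: 09:00-14:10, 18:25-19:00 (add 1h to convert from UTC-1).
Ravi ∩ Imani: 10:40-11:10, 11:55-12:25, 13:05-14:15.
Ravi ∩ Imani ∩ Pablo: 10:40-11:10.
Ravi ∩ Imani ∩ Pablo ∩ Ugo: 10:40-11:10.
So the common availability across everyone is 10:40-11:10.
The first common window of at least 25 minutes is 10:40-11:10, so the earliest start is 10:40.

10:40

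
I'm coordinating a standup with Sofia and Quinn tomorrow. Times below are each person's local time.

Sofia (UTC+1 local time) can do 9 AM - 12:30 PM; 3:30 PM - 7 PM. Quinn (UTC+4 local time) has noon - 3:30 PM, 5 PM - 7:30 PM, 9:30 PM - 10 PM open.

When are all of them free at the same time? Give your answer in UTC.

08:00-11:30, 14:30-15:30, 17:30-18:00

Sofia in UTC: 08:00-11:30, 14:30-18:00 (subtract 1h to convert from UTC+1).
Quinn in UTC: 08:00-11:30, 13:00-15:30, 17:30-18:00 (subtract 4h to convert from UTC+4).
Sofia ∩ Quinn: 08:00-11:30, 14:30-15:30, 17:30-18:00.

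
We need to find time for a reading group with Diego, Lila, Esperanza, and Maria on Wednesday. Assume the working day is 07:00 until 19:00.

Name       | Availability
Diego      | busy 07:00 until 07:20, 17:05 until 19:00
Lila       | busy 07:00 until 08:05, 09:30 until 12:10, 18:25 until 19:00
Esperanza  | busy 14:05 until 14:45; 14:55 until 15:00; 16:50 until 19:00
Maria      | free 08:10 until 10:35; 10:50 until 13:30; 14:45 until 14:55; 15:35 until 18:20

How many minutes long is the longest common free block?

80

Diego free: 07:20-17:05 (invert busy blocks within the working day).
Lila free: 08:05-09:30, 12:10-18:25 (invert busy blocks within the working day).
Esperanza free: 07:00-14:05, 14:45-14:55, 15:00-16:50 (invert busy blocks within the working day).
Maria free: 08:10-10:35, 10:50-13:30, 14:45-14:55, 15:35-18:20.
Diego ∩ Lila: 08:05-09:30, 12:10-17:05.
Diego ∩ Lila ∩ Esperanza: 08:05-09:30, 12:10-14:05, 14:45-14:55, 15:00-16:50.
Diego ∩ Lila ∩ Esperanza ∩ Maria: 08:10-09:30, 12:10-13:30, 14:45-14:55, 15:35-16:50.
The longest is 08:10-09:30 at 80 minutes.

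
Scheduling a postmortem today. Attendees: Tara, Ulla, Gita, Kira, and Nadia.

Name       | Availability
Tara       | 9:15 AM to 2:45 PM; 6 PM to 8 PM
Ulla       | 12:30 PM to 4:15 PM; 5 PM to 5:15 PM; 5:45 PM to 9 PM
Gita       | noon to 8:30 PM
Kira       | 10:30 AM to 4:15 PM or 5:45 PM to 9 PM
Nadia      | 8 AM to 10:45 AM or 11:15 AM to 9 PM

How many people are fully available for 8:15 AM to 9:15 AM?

Nadia can make the full 08:15-09:15 slot — that's 1.

1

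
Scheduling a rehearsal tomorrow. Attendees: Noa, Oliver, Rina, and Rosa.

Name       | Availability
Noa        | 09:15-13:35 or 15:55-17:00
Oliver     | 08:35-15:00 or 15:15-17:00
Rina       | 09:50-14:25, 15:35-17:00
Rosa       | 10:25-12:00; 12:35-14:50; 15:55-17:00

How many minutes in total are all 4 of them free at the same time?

220

Noa ∩ Oliver: 09:15-13:35, 15:55-17:00.
Noa ∩ Oliver ∩ Rina: 09:50-13:35, 15:55-17:00.
Noa ∩ Oliver ∩ Rina ∩ Rosa: 10:25-12:00, 12:35-13:35, 15:55-17:00.
Summing the common windows: 95 + 60 + 65 = 220 minutes.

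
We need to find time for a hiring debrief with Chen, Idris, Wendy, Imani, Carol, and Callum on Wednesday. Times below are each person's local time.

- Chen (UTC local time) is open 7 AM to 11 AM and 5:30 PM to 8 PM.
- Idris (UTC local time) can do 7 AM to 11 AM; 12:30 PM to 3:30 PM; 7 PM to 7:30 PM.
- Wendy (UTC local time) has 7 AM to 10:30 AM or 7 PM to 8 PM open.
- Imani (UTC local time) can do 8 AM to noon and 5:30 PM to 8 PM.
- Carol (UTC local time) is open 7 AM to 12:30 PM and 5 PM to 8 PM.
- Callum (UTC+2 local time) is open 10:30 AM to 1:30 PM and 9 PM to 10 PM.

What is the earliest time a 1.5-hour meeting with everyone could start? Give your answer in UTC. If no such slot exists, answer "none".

08:30

Chen in UTC: 07:00-11:00, 17:30-20:00.
Idris in UTC: 07:00-11:00, 12:30-15:30, 19:00-19:30.
Wendy in UTC: 07:00-10:30, 19:00-20:00.
Imani in UTC: 08:00-12:00, 17:30-20:00.
Carol in UTC: 07:00-12:30, 17:00-20:00.
Callum in UTC: 08:30-11:30, 19:00-20:00 (subtract 2h to convert from UTC+2).
Chen ∩ Idris: 07:00-11:00, 19:00-19:30.
Chen ∩ Idris ∩ Wendy: 07:00-10:30, 19:00-19:30.
Chen ∩ Idris ∩ Wendy ∩ Imani: 08:00-10:30, 19:00-19:30.
Chen ∩ Idris ∩ Wendy ∩ Imani ∩ Carol: 08:00-10:30, 19:00-19:30.
Chen ∩ Idris ∩ Wendy ∩ Imani ∩ Carol ∩ Callum: 08:30-10:30, 19:00-19:30.
Those are the intersection windows.
The first common window of at least 90 minutes is 08:30-10:30, so the earliest start is 08:30.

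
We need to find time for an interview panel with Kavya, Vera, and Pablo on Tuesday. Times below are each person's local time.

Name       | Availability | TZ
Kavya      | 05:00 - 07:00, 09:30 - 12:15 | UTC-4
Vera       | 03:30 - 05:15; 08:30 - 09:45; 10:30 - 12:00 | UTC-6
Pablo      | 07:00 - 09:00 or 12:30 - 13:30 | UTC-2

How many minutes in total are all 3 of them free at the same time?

150

Kavya in UTC: 09:00-11:00, 13:30-16:15 (add 4h to convert from UTC-4).
Vera in UTC: 09:30-11:15, 14:30-15:45, 16:30-18:00 (add 6h to convert from UTC-6).
Pablo in UTC: 09:00-11:00, 14:30-15:30 (add 2h to convert from UTC-2).
Kavya ∩ Vera: 09:30-11:00, 14:30-15:45.
Kavya ∩ Vera ∩ Pablo: 09:30-11:00, 14:30-15:30.
Those are the intersection windows.
Summing the common windows: 90 + 60 = 150 minutes.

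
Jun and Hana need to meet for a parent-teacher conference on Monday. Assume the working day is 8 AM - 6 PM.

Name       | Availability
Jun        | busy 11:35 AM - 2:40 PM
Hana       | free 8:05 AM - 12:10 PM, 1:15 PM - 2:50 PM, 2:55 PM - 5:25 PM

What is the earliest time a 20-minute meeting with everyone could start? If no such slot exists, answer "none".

Jun free: 08:00-11:35, 14:40-18:00 (invert busy blocks within the working day).
Hana free: 08:05-12:10, 13:15-14:50, 14:55-17:25.
Jun ∩ Hana: 08:05-11:35, 14:40-14:50, 14:55-17:25.
Those are the intersection windows.
The first common window of at least 20 minutes is 08:05-11:35, so the earliest start is 08:05.

08:05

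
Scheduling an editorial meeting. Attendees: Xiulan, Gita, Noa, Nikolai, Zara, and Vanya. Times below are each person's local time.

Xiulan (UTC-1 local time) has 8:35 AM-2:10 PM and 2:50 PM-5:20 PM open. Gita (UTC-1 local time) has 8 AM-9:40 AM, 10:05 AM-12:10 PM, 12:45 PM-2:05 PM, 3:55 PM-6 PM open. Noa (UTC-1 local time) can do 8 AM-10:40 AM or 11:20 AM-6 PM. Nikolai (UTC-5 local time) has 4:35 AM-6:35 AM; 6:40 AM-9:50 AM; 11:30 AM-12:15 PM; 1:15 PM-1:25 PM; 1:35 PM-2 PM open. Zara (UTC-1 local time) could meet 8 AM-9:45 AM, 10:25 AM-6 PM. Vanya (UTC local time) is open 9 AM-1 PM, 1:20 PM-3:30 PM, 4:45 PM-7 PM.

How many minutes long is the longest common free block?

Xiulan in UTC: 09:35-15:10, 15:50-18:20 (add 1h to convert from UTC-1).
Gita in UTC: 09:00-10:40, 11:05-13:10, 13:45-15:05, 16:55-19:00 (add 1h to convert from UTC-1).
Noa in UTC: 09:00-11:40, 12:20-19:00 (add 1h to convert from UTC-1).
Nikolai in UTC: 09:35-11:35, 11:40-14:50, 16:30-17:15, 18:15-18:25, 18:35-19:00 (add 5h to convert from UTC-5).
Zara in UTC: 09:00-10:45, 11:25-19:00 (add 1h to convert from UTC-1).
Vanya in UTC: 09:00-13:00, 13:20-15:30, 16:45-19:00.
Xiulan ∩ Gita: 09:35-10:40, 11:05-13:10, 13:45-15:05, 16:55-18:20.
Xiulan ∩ Gita ∩ Noa: 09:35-10:40, 11:05-11:40, 12:20-13:10, 13:45-15:05, 16:55-18:20.
Xiulan ∩ Gita ∩ Noa ∩ Nikolai: 09:35-10:40, 11:05-11:35, 12:20-13:10, 13:45-14:50, 16:55-17:15, 18:15-18:20.
Xiulan ∩ Gita ∩ Noa ∩ Nikolai ∩ Zara: 09:35-10:40, 11:25-11:35, 12:20-13:10, 13:45-14:50, 16:55-17:15, 18:15-18:20.
Xiulan ∩ Gita ∩ Noa ∩ Nikolai ∩ Zara ∩ Vanya: 09:35-10:40, 11:25-11:35, 12:20-13:00, 13:45-14:50, 16:55-17:15, 18:15-18:20.
So the common availability across everyone is 09:35-10:40, 11:25-11:35, 12:20-13:00, 13:45-14:50, 16:55-17:15, 18:15-18:20.
The longest is 09:35-10:40 at 65 minutes.

65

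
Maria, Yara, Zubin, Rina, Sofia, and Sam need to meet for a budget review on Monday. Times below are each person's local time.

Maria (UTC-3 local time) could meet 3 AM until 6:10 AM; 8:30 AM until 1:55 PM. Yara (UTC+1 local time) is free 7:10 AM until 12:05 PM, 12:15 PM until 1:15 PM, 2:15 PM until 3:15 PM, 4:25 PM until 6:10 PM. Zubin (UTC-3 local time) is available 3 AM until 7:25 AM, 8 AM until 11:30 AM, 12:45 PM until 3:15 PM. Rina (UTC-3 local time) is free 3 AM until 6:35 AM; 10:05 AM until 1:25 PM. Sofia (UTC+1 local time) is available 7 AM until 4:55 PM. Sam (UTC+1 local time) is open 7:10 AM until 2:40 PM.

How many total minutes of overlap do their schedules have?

205

Maria in UTC: 06:00-09:10, 11:30-16:55 (add 3h to convert from UTC-3).
Yara in UTC: 06:10-11:05, 11:15-12:15, 13:15-14:15, 15:25-17:10 (subtract 1h to convert from UTC+1).
Zubin in UTC: 06:00-10:25, 11:00-14:30, 15:45-18:15 (add 3h to convert from UTC-3).
Rina in UTC: 06:00-09:35, 13:05-16:25 (add 3h to convert from UTC-3).
Sofia in UTC: 06:00-15:55 (subtract 1h to convert from UTC+1).
Sam in UTC: 06:10-13:40 (subtract 1h to convert from UTC+1).
Maria ∩ Yara: 06:10-09:10, 11:30-12:15, 13:15-14:15, 15:25-16:55.
Maria ∩ Yara ∩ Zubin: 06:10-09:10, 11:30-12:15, 13:15-14:15, 15:45-16:55.
Maria ∩ Yara ∩ Zubin ∩ Rina: 06:10-09:10, 13:15-14:15, 15:45-16:25.
Maria ∩ Yara ∩ Zubin ∩ Rina ∩ Sofia: 06:10-09:10, 13:15-14:15, 15:45-15:55.
Maria ∩ Yara ∩ Zubin ∩ Rina ∩ Sofia ∩ Sam: 06:10-09:10, 13:15-13:40.
So the common availability across everyone is 06:10-09:10, 13:15-13:40.
Summing the common windows: 180 + 25 = 205 minutes.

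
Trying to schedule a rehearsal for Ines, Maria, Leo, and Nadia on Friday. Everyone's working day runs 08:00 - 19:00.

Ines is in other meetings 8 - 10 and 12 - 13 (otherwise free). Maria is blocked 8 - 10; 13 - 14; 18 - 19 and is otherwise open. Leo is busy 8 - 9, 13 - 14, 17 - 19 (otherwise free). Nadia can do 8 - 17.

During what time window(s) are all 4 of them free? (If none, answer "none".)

10:00-12:00, 14:00-17:00

Ines free: 10:00-12:00, 13:00-19:00 (invert busy blocks within the working day).
Maria free: 10:00-13:00, 14:00-18:00 (invert busy blocks within the working day).
Leo free: 09:00-13:00, 14:00-17:00 (invert busy blocks within the working day).
Nadia free: 08:00-17:00.
Ines ∩ Maria: 10:00-12:00, 14:00-18:00.
Ines ∩ Maria ∩ Leo: 10:00-12:00, 14:00-17:00.
Ines ∩ Maria ∩ Leo ∩ Nadia: 10:00-12:00, 14:00-17:00.
Those are the intersection windows.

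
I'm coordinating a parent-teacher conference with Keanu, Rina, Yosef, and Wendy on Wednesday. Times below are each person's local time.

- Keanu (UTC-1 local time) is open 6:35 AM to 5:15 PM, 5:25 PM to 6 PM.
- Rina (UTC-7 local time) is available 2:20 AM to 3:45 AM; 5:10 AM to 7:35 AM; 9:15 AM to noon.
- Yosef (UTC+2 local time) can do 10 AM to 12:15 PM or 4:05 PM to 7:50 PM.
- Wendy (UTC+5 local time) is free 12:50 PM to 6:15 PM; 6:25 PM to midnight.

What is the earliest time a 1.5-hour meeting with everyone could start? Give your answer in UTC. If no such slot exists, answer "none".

16:15

Keanu in UTC: 07:35-18:15, 18:25-19:00 (add 1h to convert from UTC-1).
Rina in UTC: 09:20-10:45, 12:10-14:35, 16:15-19:00 (add 7h to convert from UTC-7).
Yosef in UTC: 08:00-10:15, 14:05-17:50 (subtract 2h to convert from UTC+2).
Wendy in UTC: 07:50-13:15, 13:25-19:00 (subtract 5h to convert from UTC+5).
Keanu ∩ Rina: 09:20-10:45, 12:10-14:35, 16:15-18:15, 18:25-19:00.
Keanu ∩ Rina ∩ Yosef: 09:20-10:15, 14:05-14:35, 16:15-17:50.
Keanu ∩ Rina ∩ Yosef ∩ Wendy: 09:20-10:15, 14:05-14:35, 16:15-17:50.
The first common window of at least 90 minutes is 16:15-17:50, so the earliest start is 16:15.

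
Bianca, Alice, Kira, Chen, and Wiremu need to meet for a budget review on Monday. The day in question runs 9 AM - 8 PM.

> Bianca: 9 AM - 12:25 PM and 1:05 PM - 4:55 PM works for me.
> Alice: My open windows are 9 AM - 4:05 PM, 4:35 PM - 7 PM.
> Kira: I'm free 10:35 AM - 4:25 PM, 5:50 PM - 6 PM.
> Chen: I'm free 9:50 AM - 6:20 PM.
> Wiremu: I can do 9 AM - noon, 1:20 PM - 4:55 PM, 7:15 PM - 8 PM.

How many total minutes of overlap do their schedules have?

250

Bianca ∩ Alice: 09:00-12:25, 13:05-16:05, 16:35-16:55.
Bianca ∩ Alice ∩ Kira: 10:35-12:25, 13:05-16:05.
Bianca ∩ Alice ∩ Kira ∩ Chen: 10:35-12:25, 13:05-16:05.
Bianca ∩ Alice ∩ Kira ∩ Chen ∩ Wiremu: 10:35-12:00, 13:20-16:05.
So the common availability across everyone is 10:35-12:00, 13:20-16:05.
Summing the common windows: 85 + 165 = 250 minutes.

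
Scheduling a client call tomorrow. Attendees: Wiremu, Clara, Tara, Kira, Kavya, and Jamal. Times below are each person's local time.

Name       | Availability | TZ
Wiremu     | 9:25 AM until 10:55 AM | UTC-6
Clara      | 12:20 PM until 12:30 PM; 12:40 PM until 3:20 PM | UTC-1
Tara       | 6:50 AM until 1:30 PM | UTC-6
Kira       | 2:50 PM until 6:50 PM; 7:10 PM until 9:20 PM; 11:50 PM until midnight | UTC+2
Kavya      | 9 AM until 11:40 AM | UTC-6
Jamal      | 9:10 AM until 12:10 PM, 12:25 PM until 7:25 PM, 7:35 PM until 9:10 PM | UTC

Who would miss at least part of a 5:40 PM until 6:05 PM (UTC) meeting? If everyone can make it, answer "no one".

Wiremu in UTC: 15:25-16:55 (add 6h to convert from UTC-6).
Clara in UTC: 13:20-13:30, 13:40-16:20 (add 1h to convert from UTC-1).
Tara in UTC: 12:50-19:30 (add 6h to convert from UTC-6).
Kira in UTC: 12:50-16:50, 17:10-19:20, 21:50-22:00 (subtract 2h to convert from UTC+2).
Kavya in UTC: 15:00-17:40 (add 6h to convert from UTC-6).
Jamal in UTC: 09:10-12:10, 12:25-19:25, 19:35-21:10.
Wiremu: not fully free for 17:40-18:05. Clara: not fully free for 17:40-18:05. Tara: free for 17:40-18:05. Kira: free for 17:40-18:05. Kavya: not fully free for 17:40-18:05. Jamal: free for 17:40-18:05.

Clara, Kavya, Wiremu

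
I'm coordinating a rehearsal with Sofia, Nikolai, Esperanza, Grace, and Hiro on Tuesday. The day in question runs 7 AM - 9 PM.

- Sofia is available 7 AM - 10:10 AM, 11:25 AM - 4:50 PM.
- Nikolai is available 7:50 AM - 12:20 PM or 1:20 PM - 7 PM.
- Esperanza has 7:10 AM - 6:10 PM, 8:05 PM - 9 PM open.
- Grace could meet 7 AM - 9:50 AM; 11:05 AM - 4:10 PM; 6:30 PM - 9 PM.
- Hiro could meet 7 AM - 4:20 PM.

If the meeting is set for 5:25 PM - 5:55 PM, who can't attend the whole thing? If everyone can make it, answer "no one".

Sofia: not fully free for 17:25-17:55. Nikolai: free for 17:25-17:55. Esperanza: free for 17:25-17:55. Grace: not fully free for 17:25-17:55. Hiro: not fully free for 17:25-17:55.

Grace, Hiro, Sofia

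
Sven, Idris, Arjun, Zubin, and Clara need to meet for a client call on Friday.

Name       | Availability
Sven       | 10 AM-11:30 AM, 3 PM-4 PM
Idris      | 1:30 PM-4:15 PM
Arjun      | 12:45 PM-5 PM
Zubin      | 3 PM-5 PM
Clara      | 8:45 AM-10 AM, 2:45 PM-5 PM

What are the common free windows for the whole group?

15:00-16:00

Sven ∩ Idris: 15:00-16:00.
Sven ∩ Idris ∩ Arjun: 15:00-16:00.
Sven ∩ Idris ∩ Arjun ∩ Zubin: 15:00-16:00.
Sven ∩ Idris ∩ Arjun ∩ Zubin ∩ Clara: 15:00-16:00.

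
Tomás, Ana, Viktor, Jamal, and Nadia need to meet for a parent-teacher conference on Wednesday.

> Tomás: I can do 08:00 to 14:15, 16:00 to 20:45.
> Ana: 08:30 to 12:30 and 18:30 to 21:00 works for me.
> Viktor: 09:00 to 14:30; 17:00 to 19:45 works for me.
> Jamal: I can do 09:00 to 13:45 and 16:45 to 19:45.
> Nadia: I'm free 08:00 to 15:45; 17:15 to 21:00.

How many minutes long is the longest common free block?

Tomás ∩ Ana: 08:30-12:30, 18:30-20:45.
Tomás ∩ Ana ∩ Viktor: 09:00-12:30, 18:30-19:45.
Tomás ∩ Ana ∩ Viktor ∩ Jamal: 09:00-12:30, 18:30-19:45.
Tomás ∩ Ana ∩ Viktor ∩ Jamal ∩ Nadia: 09:00-12:30, 18:30-19:45.
The longest is 09:00-12:30 at 210 minutes.

210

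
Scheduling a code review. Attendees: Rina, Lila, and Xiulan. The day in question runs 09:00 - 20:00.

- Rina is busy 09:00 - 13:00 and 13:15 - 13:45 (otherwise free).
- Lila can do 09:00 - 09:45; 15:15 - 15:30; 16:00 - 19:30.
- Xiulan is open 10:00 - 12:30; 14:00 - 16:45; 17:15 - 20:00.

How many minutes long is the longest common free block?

Rina free: 13:00-13:15, 13:45-20:00 (invert busy blocks within the working day).
Lila free: 09:00-09:45, 15:15-15:30, 16:00-19:30.
Xiulan free: 10:00-12:30, 14:00-16:45, 17:15-20:00.
Rina ∩ Lila: 15:15-15:30, 16:00-19:30.
Rina ∩ Lila ∩ Xiulan: 15:15-15:30, 16:00-16:45, 17:15-19:30.
The longest is 17:15-19:30 at 135 minutes.

135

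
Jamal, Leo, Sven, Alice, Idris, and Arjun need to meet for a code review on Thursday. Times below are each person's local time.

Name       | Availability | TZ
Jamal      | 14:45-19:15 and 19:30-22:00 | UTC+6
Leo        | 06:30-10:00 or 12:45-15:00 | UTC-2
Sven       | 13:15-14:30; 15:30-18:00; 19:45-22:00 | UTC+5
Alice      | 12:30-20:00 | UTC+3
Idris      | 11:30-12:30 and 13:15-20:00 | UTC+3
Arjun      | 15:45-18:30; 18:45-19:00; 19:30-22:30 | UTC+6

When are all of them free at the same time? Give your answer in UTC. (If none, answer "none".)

10:30-12:00, 14:45-16:00

Jamal in UTC: 08:45-13:15, 13:30-16:00 (subtract 6h to convert from UTC+6).
Leo in UTC: 08:30-12:00, 14:45-17:00 (add 2h to convert from UTC-2).
Sven in UTC: 08:15-09:30, 10:30-13:00, 14:45-17:00 (subtract 5h to convert from UTC+5).
Alice in UTC: 09:30-17:00 (subtract 3h to convert from UTC+3).
Idris in UTC: 08:30-09:30, 10:15-17:00 (subtract 3h to convert from UTC+3).
Arjun in UTC: 09:45-12:30, 12:45-13:00, 13:30-16:30 (subtract 6h to convert from UTC+6).
Jamal ∩ Leo: 08:45-12:00, 14:45-16:00.
Jamal ∩ Leo ∩ Sven: 08:45-09:30, 10:30-12:00, 14:45-16:00.
Jamal ∩ Leo ∩ Sven ∩ Alice: 10:30-12:00, 14:45-16:00.
Jamal ∩ Leo ∩ Sven ∩ Alice ∩ Idris: 10:30-12:00, 14:45-16:00.
Jamal ∩ Leo ∩ Sven ∩ Alice ∩ Idris ∩ Arjun: 10:30-12:00, 14:45-16:00.
So the common availability across everyone is 10:30-12:00, 14:45-16:00.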